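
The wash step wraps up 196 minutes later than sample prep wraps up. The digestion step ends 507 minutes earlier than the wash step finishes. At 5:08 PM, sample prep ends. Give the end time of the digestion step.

11:57 AM

The wash step ends at 5:08 PM + 196 min = 8:24 PM.
The digestion step ends at 8:24 PM − 507 min = 11:57 AM.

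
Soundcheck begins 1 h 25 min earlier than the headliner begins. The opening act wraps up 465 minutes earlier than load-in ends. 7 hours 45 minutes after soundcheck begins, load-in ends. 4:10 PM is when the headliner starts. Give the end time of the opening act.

2:45 PM

Soundcheck starts at 4:10 PM − 85 min = 2:45 PM.
Load-in ends at 2:45 PM + 465 min = 10:30 PM.
The opening act ends at 10:30 PM − 465 min = 2:45 PM.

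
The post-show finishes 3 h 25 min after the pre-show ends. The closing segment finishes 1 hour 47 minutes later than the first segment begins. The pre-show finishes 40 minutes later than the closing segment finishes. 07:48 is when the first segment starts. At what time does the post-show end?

The closing segment ends at 07:48 + 107 min = 09:35.
The pre-show ends at 09:35 + 40 min = 10:15.
The post-show ends at 10:15 + 205 min = 13:40.

13:40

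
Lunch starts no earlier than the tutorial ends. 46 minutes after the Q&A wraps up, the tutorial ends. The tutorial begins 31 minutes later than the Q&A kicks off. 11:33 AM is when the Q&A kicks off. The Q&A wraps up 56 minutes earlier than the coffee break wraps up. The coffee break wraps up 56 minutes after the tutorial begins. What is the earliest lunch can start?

12:50 PM

The tutorial starts at 11:33 AM + 31 min = 12:04 PM.
The coffee break ends at 12:04 PM + 56 min = 1:00 PM.
The Q&A ends at 1:00 PM − 56 min = 12:04 PM.
The tutorial ends at 12:04 PM + 46 min = 12:50 PM.
Lunch is bounded by the tutorial, so the earliest it can start is 12:50 PM.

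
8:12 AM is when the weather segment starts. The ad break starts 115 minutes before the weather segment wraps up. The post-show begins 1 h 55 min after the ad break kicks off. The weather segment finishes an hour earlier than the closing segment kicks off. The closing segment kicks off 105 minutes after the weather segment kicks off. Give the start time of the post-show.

The closing segment starts at 8:12 AM + 105 min = 9:57 AM.
The weather segment ends at 9:57 AM − 60 min = 8:57 AM.
The ad break starts at 8:57 AM − 115 min = 7:02 AM.
The post-show starts at 7:02 AM + 115 min = 8:57 AM.

8:57 AM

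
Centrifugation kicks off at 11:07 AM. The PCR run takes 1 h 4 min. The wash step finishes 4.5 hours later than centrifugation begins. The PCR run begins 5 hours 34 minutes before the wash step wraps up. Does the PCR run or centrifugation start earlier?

the PCR run

The wash step ends at 11:07 AM + 270 min = 3:37 PM.
The PCR run starts at 3:37 PM − 334 min = 10:03 AM.
The PCR run starts at 10:03 AM and centrifugation starts at 11:07 AM, so the PCR run is first.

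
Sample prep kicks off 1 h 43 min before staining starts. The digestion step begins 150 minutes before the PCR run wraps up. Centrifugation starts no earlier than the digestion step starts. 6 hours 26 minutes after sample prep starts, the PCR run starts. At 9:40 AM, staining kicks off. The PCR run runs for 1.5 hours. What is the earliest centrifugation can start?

Sample prep starts at 9:40 AM − 103 min = 7:57 AM.
The PCR run starts at 7:57 AM + 386 min = 2:23 PM.
The PCR run ends at 2:23 PM + 90 min = 3:53 PM.
The digestion step starts at 3:53 PM − 150 min = 1:23 PM.
Centrifugation is bounded by the digestion step, so the earliest it can start is 1:23 PM.

1:23 PM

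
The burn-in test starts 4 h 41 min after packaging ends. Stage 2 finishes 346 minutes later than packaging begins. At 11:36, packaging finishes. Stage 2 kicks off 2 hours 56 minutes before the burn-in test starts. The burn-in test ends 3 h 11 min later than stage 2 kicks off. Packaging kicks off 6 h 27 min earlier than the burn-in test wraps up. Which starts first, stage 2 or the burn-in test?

stage 2

The burn-in test starts at 11:36 + 281 min = 16:17.
Stage 2 starts at 16:17 − 176 min = 13:21.
Stage 2 starts at 13:21 and the burn-in test starts at 16:17, so stage 2 is first.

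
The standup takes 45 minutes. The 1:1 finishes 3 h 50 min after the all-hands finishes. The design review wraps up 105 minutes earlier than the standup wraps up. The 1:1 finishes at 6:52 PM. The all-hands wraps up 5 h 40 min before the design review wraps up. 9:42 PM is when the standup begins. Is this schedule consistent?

Yes

The standup ends at 9:42 PM + 45 min = 10:27 PM.
The design review ends at 10:27 PM − 105 min = 8:42 PM.
The all-hands ends at 8:42 PM − 340 min = 3:02 PM.
The 1:1 ends at 3:02 PM + 230 min = 6:52 PM.
That matches the stated 6:52 PM, so the schedule is consistent.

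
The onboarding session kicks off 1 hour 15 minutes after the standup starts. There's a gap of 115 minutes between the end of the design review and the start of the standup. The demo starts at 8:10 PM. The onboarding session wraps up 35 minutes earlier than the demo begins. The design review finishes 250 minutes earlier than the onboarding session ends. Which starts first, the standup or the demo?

the standup

The onboarding session ends at 8:10 PM − 35 min = 7:35 PM.
The design review ends at 7:35 PM − 250 min = 3:25 PM.
The standup starts at 3:25 PM + 115 min = 5:20 PM.
The standup starts at 5:20 PM and the demo starts at 8:10 PM, so the standup is first.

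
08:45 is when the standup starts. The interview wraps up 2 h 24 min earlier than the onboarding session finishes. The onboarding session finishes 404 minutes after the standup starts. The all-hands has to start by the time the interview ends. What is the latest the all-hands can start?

13:05

The onboarding session ends at 08:45 + 404 min = 15:29.
The interview ends at 15:29 − 144 min = 13:05.
The all-hands is bounded by the interview, so the latest it can start is 13:05.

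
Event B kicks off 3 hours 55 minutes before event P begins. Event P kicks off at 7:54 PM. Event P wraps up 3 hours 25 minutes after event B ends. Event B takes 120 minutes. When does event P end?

Event B starts at 7:54 PM − 235 min = 3:59 PM.
Event B ends at 3:59 PM + 120 min = 5:59 PM.
Event P ends at 5:59 PM + 205 min = 9:24 PM.

9:24 PM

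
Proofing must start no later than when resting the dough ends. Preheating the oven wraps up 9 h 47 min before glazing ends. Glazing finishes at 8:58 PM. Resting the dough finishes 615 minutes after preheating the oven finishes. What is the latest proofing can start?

Preheating the oven ends at 8:58 PM − 587 min = 11:11 AM.
Resting the dough ends at 11:11 AM + 615 min = 9:26 PM.
Proofing is bounded by resting the dough, so the latest it can start is 9:26 PM.

9:26 PM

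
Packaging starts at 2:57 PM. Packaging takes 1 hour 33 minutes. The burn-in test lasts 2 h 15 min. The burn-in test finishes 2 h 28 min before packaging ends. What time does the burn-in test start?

Packaging ends at 2:57 PM + 93 min = 4:30 PM.
The burn-in test ends at 4:30 PM − 148 min = 2:02 PM.
The burn-in test starts at 2:02 PM − 135 min = 11:47 AM.

11:47 AM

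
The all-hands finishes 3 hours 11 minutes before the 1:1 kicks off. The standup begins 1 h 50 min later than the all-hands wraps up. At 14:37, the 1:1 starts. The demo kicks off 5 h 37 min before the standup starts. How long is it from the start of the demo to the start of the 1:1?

6 h 58 min

The all-hands ends at 14:37 − 191 min = 11:26.
The standup starts at 11:26 + 110 min = 13:16.
The demo starts at 13:16 − 337 min = 07:39.
From 07:39 to 14:37 is 6 h 58 min.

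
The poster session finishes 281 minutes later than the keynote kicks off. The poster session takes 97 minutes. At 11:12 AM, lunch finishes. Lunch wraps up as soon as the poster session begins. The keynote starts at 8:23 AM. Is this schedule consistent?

No

The poster session ends at 8:23 AM + 281 min = 1:04 PM.
The poster session starts at 1:04 PM − 97 min = 11:27 AM.
So lunch ends at 11:27 AM.
But lunch is also said to end at 11:12 AM — a 15-minute conflict.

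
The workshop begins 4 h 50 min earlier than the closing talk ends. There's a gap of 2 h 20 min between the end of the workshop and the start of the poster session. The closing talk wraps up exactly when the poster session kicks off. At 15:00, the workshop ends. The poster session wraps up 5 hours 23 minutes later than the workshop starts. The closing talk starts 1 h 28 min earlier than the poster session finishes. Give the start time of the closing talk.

The poster session starts at 15:00 + 140 min = 17:20.
So the closing talk ends at 17:20.
The workshop starts at 17:20 − 290 min = 12:30.
The poster session ends at 12:30 + 323 min = 17:53.
The closing talk starts at 17:53 − 88 min = 16:25.

16:25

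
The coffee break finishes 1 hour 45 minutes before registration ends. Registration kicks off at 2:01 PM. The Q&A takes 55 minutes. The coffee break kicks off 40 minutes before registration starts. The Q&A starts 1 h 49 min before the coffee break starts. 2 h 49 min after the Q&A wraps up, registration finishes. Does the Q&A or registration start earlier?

The coffee break starts at 2:01 PM − 40 min = 1:21 PM.
The Q&A starts at 1:21 PM − 109 min = 11:32 AM.
The Q&A starts at 11:32 AM and registration starts at 2:01 PM, so the Q&A is first.

the Q&A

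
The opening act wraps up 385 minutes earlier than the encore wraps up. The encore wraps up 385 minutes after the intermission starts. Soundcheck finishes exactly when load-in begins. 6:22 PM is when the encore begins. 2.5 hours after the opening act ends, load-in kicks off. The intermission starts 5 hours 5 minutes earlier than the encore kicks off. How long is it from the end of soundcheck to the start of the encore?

155 minutes

The intermission starts at 6:22 PM − 305 min = 1:17 PM.
The encore ends at 1:17 PM + 385 min = 7:42 PM.
The opening act ends at 7:42 PM − 385 min = 1:17 PM.
Load-in starts at 1:17 PM + 150 min = 3:47 PM.
So soundcheck ends at 3:47 PM.
From 3:47 PM to 6:22 PM is 155 minutes.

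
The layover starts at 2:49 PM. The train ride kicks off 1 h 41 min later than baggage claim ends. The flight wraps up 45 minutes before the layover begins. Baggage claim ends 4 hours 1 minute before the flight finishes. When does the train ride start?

The flight ends at 2:49 PM − 45 min = 2:04 PM.
Baggage claim ends at 2:04 PM − 241 min = 10:03 AM.
The train ride starts at 10:03 AM + 101 min = 11:44 AM.

11:44 AM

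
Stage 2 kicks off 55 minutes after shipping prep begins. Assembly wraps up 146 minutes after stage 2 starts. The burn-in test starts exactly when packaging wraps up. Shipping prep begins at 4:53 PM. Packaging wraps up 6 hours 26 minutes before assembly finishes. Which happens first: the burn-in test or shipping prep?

Stage 2 starts at 4:53 PM + 55 min = 5:48 PM.
Assembly ends at 5:48 PM + 146 min = 8:14 PM.
Packaging ends at 8:14 PM − 386 min = 1:48 PM.
So the burn-in test starts at 1:48 PM.
The burn-in test starts at 1:48 PM and shipping prep starts at 4:53 PM, so the burn-in test is first.

the burn-in test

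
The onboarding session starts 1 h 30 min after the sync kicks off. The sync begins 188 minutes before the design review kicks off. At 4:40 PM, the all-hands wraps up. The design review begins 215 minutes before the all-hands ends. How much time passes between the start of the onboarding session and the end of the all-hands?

The design review starts at 4:40 PM − 215 min = 1:05 PM.
The sync starts at 1:05 PM − 188 min = 9:57 AM.
The onboarding session starts at 9:57 AM + 90 min = 11:27 AM.
From 11:27 AM to 4:40 PM is 5 hours 13 minutes.

5 hours 13 minutes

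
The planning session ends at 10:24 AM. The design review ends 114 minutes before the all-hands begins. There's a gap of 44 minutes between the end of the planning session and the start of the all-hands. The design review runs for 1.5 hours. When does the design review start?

The all-hands starts at 10:24 AM + 44 min = 11:08 AM.
The design review ends at 11:08 AM − 114 min = 9:14 AM.
The design review starts at 9:14 AM − 90 min = 7:44 AM.

7:44 AM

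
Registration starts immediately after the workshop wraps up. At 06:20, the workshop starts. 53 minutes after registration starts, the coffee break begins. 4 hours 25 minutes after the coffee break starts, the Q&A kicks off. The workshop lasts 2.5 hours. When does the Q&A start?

14:08

The workshop ends at 06:20 + 150 min = 08:50.
So registration starts at 08:50.
The coffee break starts at 08:50 + 53 min = 09:43.
The Q&A starts at 09:43 + 265 min = 14:08.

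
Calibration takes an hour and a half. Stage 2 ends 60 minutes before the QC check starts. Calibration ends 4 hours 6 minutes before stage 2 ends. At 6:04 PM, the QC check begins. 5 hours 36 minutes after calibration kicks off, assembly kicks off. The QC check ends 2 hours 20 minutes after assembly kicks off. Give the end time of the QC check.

Stage 2 ends at 6:04 PM − 60 min = 5:04 PM.
Calibration ends at 5:04 PM − 246 min = 12:58 PM.
Calibration starts at 12:58 PM − 90 min = 11:28 AM.
Assembly starts at 11:28 AM + 336 min = 5:04 PM.
The QC check ends at 5:04 PM + 140 min = 7:24 PM.

7:24 PM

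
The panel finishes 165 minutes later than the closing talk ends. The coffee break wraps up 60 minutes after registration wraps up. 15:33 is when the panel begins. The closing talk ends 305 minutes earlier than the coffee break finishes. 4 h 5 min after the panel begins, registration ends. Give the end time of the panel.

Registration ends at 15:33 + 245 min = 19:38.
The coffee break ends at 19:38 + 60 min = 20:38.
The closing talk ends at 20:38 − 305 min = 15:33.
The panel ends at 15:33 + 165 min = 18:18.

18:18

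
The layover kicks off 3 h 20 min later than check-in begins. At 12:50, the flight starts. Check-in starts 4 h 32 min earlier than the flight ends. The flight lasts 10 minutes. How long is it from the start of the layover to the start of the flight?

62 minutes

The flight ends at 12:50 + 10 min = 13:00.
Check-in starts at 13:00 − 272 min = 08:28.
The layover starts at 08:28 + 200 min = 11:48.
From 11:48 to 12:50 is 62 minutes.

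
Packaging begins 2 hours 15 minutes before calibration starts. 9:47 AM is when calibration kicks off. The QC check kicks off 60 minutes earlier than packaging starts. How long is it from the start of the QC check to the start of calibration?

Packaging starts at 9:47 AM − 135 min = 7:32 AM.
The QC check starts at 7:32 AM − 60 min = 6:32 AM.
From 6:32 AM to 9:47 AM is 3 h 15 min.

3 h 15 min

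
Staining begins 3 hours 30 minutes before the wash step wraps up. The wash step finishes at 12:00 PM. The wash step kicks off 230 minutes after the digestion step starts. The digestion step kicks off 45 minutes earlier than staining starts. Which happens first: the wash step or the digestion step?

the digestion step

Staining starts at 12:00 PM − 210 min = 8:30 AM.
The digestion step starts at 8:30 AM − 45 min = 7:45 AM.
The wash step starts at 7:45 AM + 230 min = 11:35 AM.
The wash step starts at 11:35 AM and the digestion step starts at 7:45 AM, so the digestion step is first.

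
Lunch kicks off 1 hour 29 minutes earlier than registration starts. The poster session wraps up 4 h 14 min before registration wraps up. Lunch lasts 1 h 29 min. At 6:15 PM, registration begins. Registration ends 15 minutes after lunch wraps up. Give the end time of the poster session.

Lunch starts at 6:15 PM − 89 min = 4:46 PM.
Lunch ends at 4:46 PM + 89 min = 6:15 PM.
Registration ends at 6:15 PM + 15 min = 6:30 PM.
The poster session ends at 6:30 PM − 254 min = 2:16 PM.

2:16 PM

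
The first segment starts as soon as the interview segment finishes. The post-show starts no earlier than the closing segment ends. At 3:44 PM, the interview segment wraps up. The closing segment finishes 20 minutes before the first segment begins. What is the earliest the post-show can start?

The first segment starts at 3:44 PM.
The closing segment ends at 3:44 PM − 20 min = 3:24 PM.
The post-show is bounded by the closing segment, so the earliest it can start is 3:24 PM.

3:24 PM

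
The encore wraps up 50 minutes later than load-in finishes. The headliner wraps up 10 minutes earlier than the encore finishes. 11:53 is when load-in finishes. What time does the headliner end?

The encore ends at 11:53 + 50 min = 12:43.
The headliner ends at 12:43 − 10 min = 12:33.

12:33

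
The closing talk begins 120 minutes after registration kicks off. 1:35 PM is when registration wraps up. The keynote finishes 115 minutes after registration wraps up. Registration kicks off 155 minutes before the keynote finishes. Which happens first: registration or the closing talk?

registration

The keynote ends at 1:35 PM + 115 min = 3:30 PM.
Registration starts at 3:30 PM − 155 min = 12:55 PM.
The closing talk starts at 12:55 PM + 120 min = 2:55 PM.
Registration starts at 12:55 PM and the closing talk starts at 2:55 PM, so registration is first.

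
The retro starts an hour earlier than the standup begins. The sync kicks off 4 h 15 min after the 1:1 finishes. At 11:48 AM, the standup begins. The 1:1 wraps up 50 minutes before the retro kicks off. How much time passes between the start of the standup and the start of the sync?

2 hours 25 minutes

The retro starts at 11:48 AM − 60 min = 10:48 AM.
The 1:1 ends at 10:48 AM − 50 min = 9:58 AM.
The sync starts at 9:58 AM + 255 min = 2:13 PM.
From 11:48 AM to 2:13 PM is 2 hours 25 minutes.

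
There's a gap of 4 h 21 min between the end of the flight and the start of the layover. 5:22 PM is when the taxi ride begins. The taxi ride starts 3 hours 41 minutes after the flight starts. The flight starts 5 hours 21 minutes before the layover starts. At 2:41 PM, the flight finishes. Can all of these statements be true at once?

Yes

The layover starts at 2:41 PM + 261 min = 7:02 PM.
The flight starts at 7:02 PM − 321 min = 1:41 PM.
The taxi ride starts at 1:41 PM + 221 min = 5:22 PM.
That matches the stated 5:22 PM, so the schedule is consistent.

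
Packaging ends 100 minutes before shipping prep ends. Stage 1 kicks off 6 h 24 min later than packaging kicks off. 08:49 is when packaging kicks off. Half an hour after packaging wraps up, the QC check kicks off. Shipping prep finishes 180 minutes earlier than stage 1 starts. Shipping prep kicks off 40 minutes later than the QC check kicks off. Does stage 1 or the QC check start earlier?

the QC check

Stage 1 starts at 08:49 + 384 min = 15:13.
Shipping prep ends at 15:13 − 180 min = 12:13.
Packaging ends at 12:13 − 100 min = 10:33.
The QC check starts at 10:33 + 30 min = 11:03.
Stage 1 starts at 15:13 and the QC check starts at 11:03, so the QC check is first.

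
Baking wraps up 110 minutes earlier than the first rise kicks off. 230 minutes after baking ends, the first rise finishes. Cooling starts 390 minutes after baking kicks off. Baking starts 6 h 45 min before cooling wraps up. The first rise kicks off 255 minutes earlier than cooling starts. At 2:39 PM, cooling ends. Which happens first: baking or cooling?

baking

Baking starts at 2:39 PM − 405 min = 7:54 AM.
Cooling starts at 7:54 AM + 390 min = 2:24 PM.
Baking starts at 7:54 AM and cooling starts at 2:24 PM, so baking is first.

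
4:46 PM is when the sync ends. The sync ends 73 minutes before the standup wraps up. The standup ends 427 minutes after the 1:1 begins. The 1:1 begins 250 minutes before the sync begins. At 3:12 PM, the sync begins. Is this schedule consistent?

The 1:1 starts at 3:12 PM − 250 min = 11:02 AM.
The standup ends at 11:02 AM + 427 min = 6:09 PM.
The sync ends at 6:09 PM − 73 min = 4:56 PM.
But the sync is also said to end at 4:46 PM — a 10-minute conflict.

No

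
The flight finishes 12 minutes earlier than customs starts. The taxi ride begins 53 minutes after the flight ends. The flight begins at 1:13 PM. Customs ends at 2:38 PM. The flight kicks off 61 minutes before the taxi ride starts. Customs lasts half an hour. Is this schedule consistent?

Customs starts at 2:38 PM − 30 min = 2:08 PM.
The flight ends at 2:08 PM − 12 min = 1:56 PM.
The taxi ride starts at 1:56 PM + 53 min = 2:49 PM.
The flight starts at 2:49 PM − 61 min = 1:48 PM.
But the flight is also said to start at 1:13 PM — a 35-minute conflict.

No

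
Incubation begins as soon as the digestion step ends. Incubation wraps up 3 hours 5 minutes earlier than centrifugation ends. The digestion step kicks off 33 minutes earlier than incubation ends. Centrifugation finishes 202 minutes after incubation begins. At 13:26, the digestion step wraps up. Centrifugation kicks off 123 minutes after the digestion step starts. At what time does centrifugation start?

15:13

Incubation starts at 13:26.
Centrifugation ends at 13:26 + 202 min = 16:48.
Incubation ends at 16:48 − 185 min = 13:43.
The digestion step starts at 13:43 − 33 min = 13:10.
Centrifugation starts at 13:10 + 123 min = 15:13.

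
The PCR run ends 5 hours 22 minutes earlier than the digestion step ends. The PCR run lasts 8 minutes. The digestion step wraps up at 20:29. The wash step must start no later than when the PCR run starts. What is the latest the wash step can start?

14:59

The PCR run ends at 20:29 − 322 min = 15:07.
The PCR run starts at 15:07 − 8 min = 14:59.
The wash step is bounded by the PCR run, so the latest it can start is 14:59.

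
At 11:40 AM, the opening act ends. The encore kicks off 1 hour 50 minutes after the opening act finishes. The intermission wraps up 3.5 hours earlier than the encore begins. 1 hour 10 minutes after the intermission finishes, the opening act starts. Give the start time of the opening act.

The encore starts at 11:40 AM + 110 min = 1:30 PM.
The intermission ends at 1:30 PM − 210 min = 10:00 AM.
The opening act starts at 10:00 AM + 70 min = 11:10 AM.

11:10 AM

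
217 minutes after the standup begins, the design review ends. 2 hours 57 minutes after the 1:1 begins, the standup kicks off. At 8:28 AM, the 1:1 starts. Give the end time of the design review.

The standup starts at 8:28 AM + 177 min = 11:25 AM.
The design review ends at 11:25 AM + 217 min = 3:02 PM.

3:02 PM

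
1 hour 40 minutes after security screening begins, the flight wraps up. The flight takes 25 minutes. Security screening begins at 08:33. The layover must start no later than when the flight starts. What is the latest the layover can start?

The flight ends at 08:33 + 100 min = 10:13.
The flight starts at 10:13 − 25 min = 09:48.
The layover is bounded by the flight, so the latest it can start is 09:48.

09:48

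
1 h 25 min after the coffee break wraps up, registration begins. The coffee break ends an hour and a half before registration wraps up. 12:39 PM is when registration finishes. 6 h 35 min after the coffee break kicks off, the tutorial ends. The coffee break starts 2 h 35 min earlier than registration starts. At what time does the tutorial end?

The coffee break ends at 12:39 PM − 90 min = 11:09 AM.
Registration starts at 11:09 AM + 85 min = 12:34 PM.
The coffee break starts at 12:34 PM − 155 min = 9:59 AM.
The tutorial ends at 9:59 AM + 395 min = 4:34 PM.

4:34 PM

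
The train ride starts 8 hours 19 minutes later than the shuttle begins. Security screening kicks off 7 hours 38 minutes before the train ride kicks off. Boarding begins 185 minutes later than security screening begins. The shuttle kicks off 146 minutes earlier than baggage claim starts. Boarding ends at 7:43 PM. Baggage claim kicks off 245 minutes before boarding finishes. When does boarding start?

4:58 PM

Baggage claim starts at 7:43 PM − 245 min = 3:38 PM.
The shuttle starts at 3:38 PM − 146 min = 1:12 PM.
The train ride starts at 1:12 PM + 499 min = 9:31 PM.
Security screening starts at 9:31 PM − 458 min = 1:53 PM.
Boarding starts at 1:53 PM + 185 min = 4:58 PM.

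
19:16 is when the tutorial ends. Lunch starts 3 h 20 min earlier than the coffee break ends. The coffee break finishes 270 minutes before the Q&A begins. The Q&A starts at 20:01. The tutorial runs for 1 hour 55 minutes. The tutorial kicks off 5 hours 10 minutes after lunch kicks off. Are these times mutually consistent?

The coffee break ends at 20:01 − 270 min = 15:31.
Lunch starts at 15:31 − 200 min = 12:11.
The tutorial starts at 12:11 + 310 min = 17:21.
The tutorial ends at 17:21 + 115 min = 19:16.
That matches the stated 19:16, so the schedule is consistent.

Yes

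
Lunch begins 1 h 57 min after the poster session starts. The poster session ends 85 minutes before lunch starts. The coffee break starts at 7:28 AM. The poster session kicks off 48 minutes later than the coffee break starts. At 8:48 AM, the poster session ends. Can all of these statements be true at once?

Yes

The poster session starts at 7:28 AM + 48 min = 8:16 AM.
Lunch starts at 8:16 AM + 117 min = 10:13 AM.
The poster session ends at 10:13 AM − 85 min = 8:48 AM.
That matches the stated 8:48 AM, so the schedule is consistent.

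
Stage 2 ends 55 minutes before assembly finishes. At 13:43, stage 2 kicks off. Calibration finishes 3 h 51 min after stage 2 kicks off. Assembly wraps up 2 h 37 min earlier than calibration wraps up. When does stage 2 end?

14:02

Calibration ends at 13:43 + 231 min = 17:34.
Assembly ends at 17:34 − 157 min = 14:57.
Stage 2 ends at 14:57 − 55 min = 14:02.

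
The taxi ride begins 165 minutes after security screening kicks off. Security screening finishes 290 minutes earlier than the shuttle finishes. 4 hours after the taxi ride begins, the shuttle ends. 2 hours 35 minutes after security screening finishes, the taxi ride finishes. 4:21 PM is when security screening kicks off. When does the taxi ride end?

The taxi ride starts at 4:21 PM + 165 min = 7:06 PM.
The shuttle ends at 7:06 PM + 240 min = 11:06 PM.
Security screening ends at 11:06 PM − 290 min = 6:16 PM.
The taxi ride ends at 6:16 PM + 155 min = 8:51 PM.

8:51 PM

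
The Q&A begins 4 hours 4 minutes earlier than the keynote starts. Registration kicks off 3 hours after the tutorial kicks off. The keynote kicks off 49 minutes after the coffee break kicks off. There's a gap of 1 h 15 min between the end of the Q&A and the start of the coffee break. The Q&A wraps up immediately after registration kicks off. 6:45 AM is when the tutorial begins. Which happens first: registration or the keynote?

registration

Registration starts at 6:45 AM + 180 min = 9:45 AM.
So the Q&A ends at 9:45 AM.
The coffee break starts at 9:45 AM + 75 min = 11:00 AM.
The keynote starts at 11:00 AM + 49 min = 11:49 AM.
Registration starts at 9:45 AM and the keynote starts at 11:49 AM, so registration is first.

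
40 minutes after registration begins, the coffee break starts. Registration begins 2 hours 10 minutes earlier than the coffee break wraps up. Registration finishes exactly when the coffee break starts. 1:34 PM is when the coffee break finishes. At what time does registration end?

12:04 PM

Registration starts at 1:34 PM − 130 min = 11:24 AM.
The coffee break starts at 11:24 AM + 40 min = 12:04 PM.
So registration ends at 12:04 PM.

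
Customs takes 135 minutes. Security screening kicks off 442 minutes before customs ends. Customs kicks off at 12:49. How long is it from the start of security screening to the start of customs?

Customs ends at 12:49 + 135 min = 15:04.
Security screening starts at 15:04 − 442 min = 07:42.
From 07:42 to 12:49 is 5 hours 7 minutes.

5 hours 7 minutes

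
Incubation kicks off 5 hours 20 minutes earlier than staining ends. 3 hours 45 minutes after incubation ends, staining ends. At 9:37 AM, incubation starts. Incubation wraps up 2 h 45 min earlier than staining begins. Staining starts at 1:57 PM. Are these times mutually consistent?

Yes

Incubation ends at 1:57 PM − 165 min = 11:12 AM.
Staining ends at 11:12 AM + 225 min = 2:57 PM.
Incubation starts at 2:57 PM − 320 min = 9:37 AM.
That matches the stated 9:37 AM, so the schedule is consistent.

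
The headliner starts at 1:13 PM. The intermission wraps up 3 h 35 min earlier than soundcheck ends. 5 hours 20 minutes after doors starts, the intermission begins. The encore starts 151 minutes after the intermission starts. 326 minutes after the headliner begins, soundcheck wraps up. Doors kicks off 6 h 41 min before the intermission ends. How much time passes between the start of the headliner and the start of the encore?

3 h 1 min

Soundcheck ends at 1:13 PM + 326 min = 6:39 PM.
The intermission ends at 6:39 PM − 215 min = 3:04 PM.
Doors starts at 3:04 PM − 401 min = 8:23 AM.
The intermission starts at 8:23 AM + 320 min = 1:43 PM.
The encore starts at 1:43 PM + 151 min = 4:14 PM.
From 1:13 PM to 4:14 PM is 3 h 1 min.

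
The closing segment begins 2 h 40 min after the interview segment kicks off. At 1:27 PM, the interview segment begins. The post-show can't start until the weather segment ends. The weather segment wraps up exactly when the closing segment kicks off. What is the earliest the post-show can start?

4:07 PM

The closing segment starts at 1:27 PM + 160 min = 4:07 PM.
So the weather segment ends at 4:07 PM.
The post-show is bounded by the weather segment, so the earliest it can start is 4:07 PM.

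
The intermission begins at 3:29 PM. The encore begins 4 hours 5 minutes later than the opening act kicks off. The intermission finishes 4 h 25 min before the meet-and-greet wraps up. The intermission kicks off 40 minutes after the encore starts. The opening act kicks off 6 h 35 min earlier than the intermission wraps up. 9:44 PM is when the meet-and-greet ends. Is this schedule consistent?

The intermission ends at 9:44 PM − 265 min = 5:19 PM.
The opening act starts at 5:19 PM − 395 min = 10:44 AM.
The encore starts at 10:44 AM + 245 min = 2:49 PM.
The intermission starts at 2:49 PM + 40 min = 3:29 PM.
That matches the stated 3:29 PM, so the schedule is consistent.

Yes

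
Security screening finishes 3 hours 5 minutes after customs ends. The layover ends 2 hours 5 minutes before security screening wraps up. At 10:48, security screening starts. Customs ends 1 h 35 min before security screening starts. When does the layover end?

10:13

Customs ends at 10:48 − 95 min = 09:13.
Security screening ends at 09:13 + 185 min = 12:18.
The layover ends at 12:18 − 125 min = 10:13.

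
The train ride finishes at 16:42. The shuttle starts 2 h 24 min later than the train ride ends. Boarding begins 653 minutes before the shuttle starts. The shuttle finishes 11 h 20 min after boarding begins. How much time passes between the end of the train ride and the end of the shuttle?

The shuttle starts at 16:42 + 144 min = 19:06.
Boarding starts at 19:06 − 653 min = 08:13.
The shuttle ends at 08:13 + 680 min = 19:33.
From 16:42 to 19:33 is 171 minutes.

171 minutes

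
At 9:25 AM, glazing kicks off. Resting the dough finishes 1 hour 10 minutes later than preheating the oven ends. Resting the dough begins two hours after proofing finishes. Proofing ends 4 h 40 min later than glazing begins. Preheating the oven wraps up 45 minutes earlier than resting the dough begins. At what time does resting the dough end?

4:30 PM

Proofing ends at 9:25 AM + 280 min = 2:05 PM.
Resting the dough starts at 2:05 PM + 120 min = 4:05 PM.
Preheating the oven ends at 4:05 PM − 45 min = 3:20 PM.
Resting the dough ends at 3:20 PM + 70 min = 4:30 PM.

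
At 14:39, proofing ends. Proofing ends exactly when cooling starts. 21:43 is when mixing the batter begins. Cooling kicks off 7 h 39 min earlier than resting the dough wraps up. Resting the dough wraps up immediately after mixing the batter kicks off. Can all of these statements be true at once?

No

Resting the dough ends at 21:43.
Cooling starts at 21:43 − 459 min = 14:04.
So proofing ends at 14:04.
But proofing is also said to end at 14:39 — a 35-minute conflict.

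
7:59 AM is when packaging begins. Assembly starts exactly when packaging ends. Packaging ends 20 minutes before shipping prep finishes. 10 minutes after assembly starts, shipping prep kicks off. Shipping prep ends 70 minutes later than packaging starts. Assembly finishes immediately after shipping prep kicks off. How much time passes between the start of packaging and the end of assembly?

1 hour

Shipping prep ends at 7:59 AM + 70 min = 9:09 AM.
Packaging ends at 9:09 AM − 20 min = 8:49 AM.
So assembly starts at 8:49 AM.
Shipping prep starts at 8:49 AM + 10 min = 8:59 AM.
So assembly ends at 8:59 AM.
From 7:59 AM to 8:59 AM is 1 hour.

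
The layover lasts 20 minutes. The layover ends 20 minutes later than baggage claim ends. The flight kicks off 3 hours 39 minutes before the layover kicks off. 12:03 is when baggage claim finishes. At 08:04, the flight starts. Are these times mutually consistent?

No

The layover ends at 12:03 + 20 min = 12:23.
The layover starts at 12:23 − 20 min = 12:03.
The flight starts at 12:03 − 219 min = 08:24.
But the flight is also said to start at 08:04 — a 20-minute conflict.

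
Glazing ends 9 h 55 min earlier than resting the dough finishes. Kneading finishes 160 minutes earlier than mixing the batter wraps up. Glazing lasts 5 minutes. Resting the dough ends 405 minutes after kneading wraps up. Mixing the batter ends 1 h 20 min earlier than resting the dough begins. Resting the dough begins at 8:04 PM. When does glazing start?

12:49 PM

Mixing the batter ends at 8:04 PM − 80 min = 6:44 PM.
Kneading ends at 6:44 PM − 160 min = 4:04 PM.
Resting the dough ends at 4:04 PM + 405 min = 10:49 PM.
Glazing ends at 10:49 PM − 595 min = 12:54 PM.
Glazing starts at 12:54 PM − 5 min = 12:49 PM.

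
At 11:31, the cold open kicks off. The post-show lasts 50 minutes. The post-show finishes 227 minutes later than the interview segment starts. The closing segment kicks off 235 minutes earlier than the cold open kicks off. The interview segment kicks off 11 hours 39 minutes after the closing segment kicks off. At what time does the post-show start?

22:12

The closing segment starts at 11:31 − 235 min = 07:36.
The interview segment starts at 07:36 + 699 min = 19:15.
The post-show ends at 19:15 + 227 min = 23:02.
The post-show starts at 23:02 − 50 min = 22:12.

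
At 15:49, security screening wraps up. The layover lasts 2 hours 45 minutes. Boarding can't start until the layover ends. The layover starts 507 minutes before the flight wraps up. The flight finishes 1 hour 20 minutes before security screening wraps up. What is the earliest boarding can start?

The flight ends at 15:49 − 80 min = 14:29.
The layover starts at 14:29 − 507 min = 06:02.
The layover ends at 06:02 + 165 min = 08:47.
Boarding is bounded by the layover, so the earliest it can start is 08:47.

08:47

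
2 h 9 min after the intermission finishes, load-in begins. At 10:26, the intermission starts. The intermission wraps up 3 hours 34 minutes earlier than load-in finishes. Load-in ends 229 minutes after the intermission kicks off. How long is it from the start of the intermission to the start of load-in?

Load-in ends at 10:26 + 229 min = 14:15.
The intermission ends at 14:15 − 214 min = 10:41.
Load-in starts at 10:41 + 129 min = 12:50.
From 10:26 to 12:50 is 144 minutes.

144 minutes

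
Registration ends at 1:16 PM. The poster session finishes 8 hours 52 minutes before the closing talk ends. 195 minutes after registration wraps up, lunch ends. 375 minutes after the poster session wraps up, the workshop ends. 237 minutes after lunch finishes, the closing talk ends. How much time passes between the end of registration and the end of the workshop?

4 hours 35 minutes

Lunch ends at 1:16 PM + 195 min = 4:31 PM.
The closing talk ends at 4:31 PM + 237 min = 8:28 PM.
The poster session ends at 8:28 PM − 532 min = 11:36 AM.
The workshop ends at 11:36 AM + 375 min = 5:51 PM.
From 1:16 PM to 5:51 PM is 4 hours 35 minutes.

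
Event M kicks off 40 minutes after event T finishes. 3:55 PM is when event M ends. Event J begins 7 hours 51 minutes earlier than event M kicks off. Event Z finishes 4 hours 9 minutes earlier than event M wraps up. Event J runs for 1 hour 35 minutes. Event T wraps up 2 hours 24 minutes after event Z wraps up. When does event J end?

Event Z ends at 3:55 PM − 249 min = 11:46 AM.
Event T ends at 11:46 AM + 144 min = 2:10 PM.
Event M starts at 2:10 PM + 40 min = 2:50 PM.
Event J starts at 2:50 PM − 471 min = 6:59 AM.
Event J ends at 6:59 AM + 95 min = 8:34 AM.

8:34 AM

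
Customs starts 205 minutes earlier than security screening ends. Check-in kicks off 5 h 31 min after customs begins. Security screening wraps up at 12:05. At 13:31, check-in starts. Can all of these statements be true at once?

No

Customs starts at 12:05 − 205 min = 08:40.
Check-in starts at 08:40 + 331 min = 14:11.
But check-in is also said to start at 13:31 — a 40-minute conflict.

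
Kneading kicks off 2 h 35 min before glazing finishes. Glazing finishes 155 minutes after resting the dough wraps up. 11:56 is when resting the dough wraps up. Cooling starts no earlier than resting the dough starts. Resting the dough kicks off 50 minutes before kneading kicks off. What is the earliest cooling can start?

11:06

Glazing ends at 11:56 + 155 min = 14:31.
Kneading starts at 14:31 − 155 min = 11:56.
Resting the dough starts at 11:56 − 50 min = 11:06.
Cooling is bounded by resting the dough, so the earliest it can start is 11:06.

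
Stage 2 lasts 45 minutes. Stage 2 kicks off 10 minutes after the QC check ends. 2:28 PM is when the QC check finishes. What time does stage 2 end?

Stage 2 starts at 2:28 PM + 10 min = 2:38 PM.
Stage 2 ends at 2:38 PM + 45 min = 3:23 PM.

3:23 PM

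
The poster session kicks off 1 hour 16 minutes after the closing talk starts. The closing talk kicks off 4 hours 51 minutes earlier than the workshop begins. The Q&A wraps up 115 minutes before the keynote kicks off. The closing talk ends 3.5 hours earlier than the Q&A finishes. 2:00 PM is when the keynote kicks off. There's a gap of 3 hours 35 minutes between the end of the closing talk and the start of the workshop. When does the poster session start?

8:35 AM

The Q&A ends at 2:00 PM − 115 min = 12:05 PM.
The closing talk ends at 12:05 PM − 210 min = 8:35 AM.
The workshop starts at 8:35 AM + 215 min = 12:10 PM.
The closing talk starts at 12:10 PM − 291 min = 7:19 AM.
The poster session starts at 7:19 AM + 76 min = 8:35 AM.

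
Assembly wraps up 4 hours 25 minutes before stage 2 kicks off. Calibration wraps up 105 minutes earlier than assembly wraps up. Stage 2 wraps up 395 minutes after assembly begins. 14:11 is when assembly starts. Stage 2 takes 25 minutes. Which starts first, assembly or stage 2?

assembly

Stage 2 ends at 14:11 + 395 min = 20:46.
Stage 2 starts at 20:46 − 25 min = 20:21.
Assembly starts at 14:11 and stage 2 starts at 20:21, so assembly is first.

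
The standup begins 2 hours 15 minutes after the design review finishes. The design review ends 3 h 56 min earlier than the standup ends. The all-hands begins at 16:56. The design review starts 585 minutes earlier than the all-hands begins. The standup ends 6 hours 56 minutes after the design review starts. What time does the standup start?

The design review starts at 16:56 − 585 min = 07:11.
The standup ends at 07:11 + 416 min = 14:07.
The design review ends at 14:07 − 236 min = 10:11.
The standup starts at 10:11 + 135 min = 12:26.

12:26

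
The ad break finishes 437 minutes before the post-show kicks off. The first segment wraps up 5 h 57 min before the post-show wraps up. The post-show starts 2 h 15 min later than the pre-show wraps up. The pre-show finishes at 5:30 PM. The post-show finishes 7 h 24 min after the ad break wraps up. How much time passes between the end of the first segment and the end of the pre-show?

The post-show starts at 5:30 PM + 135 min = 7:45 PM.
The ad break ends at 7:45 PM − 437 min = 12:28 PM.
The post-show ends at 12:28 PM + 444 min = 7:52 PM.
The first segment ends at 7:52 PM − 357 min = 1:55 PM.
From 1:55 PM to 5:30 PM is 215 minutes.

215 minutes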